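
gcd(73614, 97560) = 6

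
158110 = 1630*97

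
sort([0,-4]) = [-4,0]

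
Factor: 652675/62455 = 5^1*12491^(-1)*26107^1 = 130535/12491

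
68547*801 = 54906147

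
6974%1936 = 1166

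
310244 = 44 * 7051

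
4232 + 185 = 4417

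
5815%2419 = 977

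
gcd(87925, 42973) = 1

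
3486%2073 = 1413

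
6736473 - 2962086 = 3774387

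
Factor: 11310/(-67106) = -1 * 3^1 * 5^1 * 89^(-1) = -15/89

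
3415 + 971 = 4386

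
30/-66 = -5/11 ≈ -0.455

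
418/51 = 8 + 10/51 ≈ 8.20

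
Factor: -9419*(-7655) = 5^1*1531^1*9419^1 = 72102445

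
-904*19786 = -17886544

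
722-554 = 168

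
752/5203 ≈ 0.145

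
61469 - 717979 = -656510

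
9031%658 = 477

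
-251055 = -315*797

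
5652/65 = 86 + 62/65 ≈ 86.95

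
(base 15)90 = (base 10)135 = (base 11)113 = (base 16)87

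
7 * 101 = 707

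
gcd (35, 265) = 5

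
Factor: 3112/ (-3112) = -1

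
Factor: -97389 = -1 * 3^3 * 3607^1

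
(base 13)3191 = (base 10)6878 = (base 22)e4e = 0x1ade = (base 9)10382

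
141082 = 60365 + 80717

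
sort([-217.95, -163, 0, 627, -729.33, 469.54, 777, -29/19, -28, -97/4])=[-729.33, -217.95, -163, -28, -97/4, -29/19, 0, 469.54, 627, 777]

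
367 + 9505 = 9872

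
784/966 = 56/69 ≈ 0.812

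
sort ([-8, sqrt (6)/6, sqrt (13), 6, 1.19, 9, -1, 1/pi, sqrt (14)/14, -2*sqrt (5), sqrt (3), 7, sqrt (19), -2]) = [-8, -2*sqrt (5), -2, -1, sqrt (14)/14, 1/pi, sqrt (6)/6, 1.19, sqrt (3), sqrt (13), sqrt (19), 6, 7, 9]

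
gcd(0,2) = 2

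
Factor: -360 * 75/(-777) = 2^3 * 3^2 * 5^3 * 7^(-1) * 37^(-1) = 9000/259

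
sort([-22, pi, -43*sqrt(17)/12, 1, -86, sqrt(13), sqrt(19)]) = [-86, -22, -43*sqrt(17)/12, 1, pi, sqrt(13), sqrt(19)]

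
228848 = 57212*4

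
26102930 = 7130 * 3661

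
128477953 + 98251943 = 226729896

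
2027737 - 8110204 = -6082467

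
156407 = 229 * 683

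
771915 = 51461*15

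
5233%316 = 177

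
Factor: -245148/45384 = -1 * 2^ (-1) * 61^ (-1) * 659^1 = -659/122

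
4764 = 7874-3110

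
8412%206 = 172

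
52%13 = 0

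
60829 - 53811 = 7018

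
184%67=50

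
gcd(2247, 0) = 2247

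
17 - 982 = -965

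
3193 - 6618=-3425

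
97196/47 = 2068 = 2068.00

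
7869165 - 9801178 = -1932013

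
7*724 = 5068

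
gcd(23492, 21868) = 28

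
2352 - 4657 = -2305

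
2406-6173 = -3767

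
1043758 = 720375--323383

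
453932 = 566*802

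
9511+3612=13123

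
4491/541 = 8 + 163/541 ≈ 8.30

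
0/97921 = 0 = 0.00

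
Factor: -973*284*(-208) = 2^6*7^1*13^1*71^1*139^1 = 57477056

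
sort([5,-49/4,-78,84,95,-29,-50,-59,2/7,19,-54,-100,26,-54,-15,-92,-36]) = [-100,-92,-78,-59,-54,-54,-50,-36,-29,-15,-49/4,2/7,5,19,26,84,95]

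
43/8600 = 1/200 = 0.005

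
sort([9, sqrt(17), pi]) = [pi, sqrt(17), 9]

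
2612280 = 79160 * 33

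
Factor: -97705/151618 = -1*2^(-1)*5^1*41^(-1)*43^(-2)*19541^1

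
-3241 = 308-3549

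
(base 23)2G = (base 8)76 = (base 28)26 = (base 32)1U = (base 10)62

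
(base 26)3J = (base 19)52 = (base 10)97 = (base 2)1100001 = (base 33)2V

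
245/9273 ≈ 0.0264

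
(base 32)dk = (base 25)hb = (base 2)110110100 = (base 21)kg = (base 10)436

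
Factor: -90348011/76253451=-1*3^(-1)*13^1*1777^1*3911^1*25417817^(-1)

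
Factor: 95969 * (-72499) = -1 * 7^1 * 19^1 * 5051^1 * 10357^1 = -6957656531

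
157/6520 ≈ 0.0241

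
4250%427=407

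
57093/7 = 8156 + 1/7 ≈ 8156.14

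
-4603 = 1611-6214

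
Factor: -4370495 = -1*5^1*874099^1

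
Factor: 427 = 7^1*61^1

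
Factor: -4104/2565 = -1 * 2^3 * 5^(-1) = -8/5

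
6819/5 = 1363 + 4/5 = 1363.80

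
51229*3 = 153687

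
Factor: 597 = 3^1 * 199^1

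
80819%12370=6599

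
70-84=-14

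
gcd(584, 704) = 8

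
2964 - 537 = 2427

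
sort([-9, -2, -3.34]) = [-9, -3.34, -2]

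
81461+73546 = 155007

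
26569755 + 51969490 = 78539245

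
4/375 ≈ 0.0107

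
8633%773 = 130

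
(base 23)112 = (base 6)2322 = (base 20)17e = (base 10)554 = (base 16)22a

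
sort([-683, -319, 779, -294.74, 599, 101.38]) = [-683, -319, -294.74, 101.38, 599, 779]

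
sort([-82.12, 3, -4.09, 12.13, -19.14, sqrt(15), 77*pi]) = [-82.12, -19.14, -4.09, 3, sqrt(15), 12.13, 77*pi]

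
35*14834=519190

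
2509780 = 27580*91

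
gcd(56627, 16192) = 1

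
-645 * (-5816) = 3751320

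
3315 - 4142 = -827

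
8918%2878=284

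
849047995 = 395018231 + 454029764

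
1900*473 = 898700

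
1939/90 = 21 + 49/90 ≈ 21.54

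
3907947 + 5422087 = 9330034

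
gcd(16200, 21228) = 12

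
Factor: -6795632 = -1 * 2^4 * 424727^1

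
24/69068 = 6/17267 ≈ 0.000347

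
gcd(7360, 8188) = 92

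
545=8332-7787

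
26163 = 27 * 969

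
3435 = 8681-5246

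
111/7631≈0.0145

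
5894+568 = 6462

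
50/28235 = 10/5647 ≈ 0.00177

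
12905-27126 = -14221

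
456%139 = 39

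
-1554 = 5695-7249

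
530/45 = 11 + 7/9 ≈ 11.78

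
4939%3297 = 1642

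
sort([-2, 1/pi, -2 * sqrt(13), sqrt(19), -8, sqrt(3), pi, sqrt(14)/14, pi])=[-8, -2 * sqrt(13), -2, sqrt(14)/14, 1/pi, sqrt(3), pi, pi, sqrt(19)]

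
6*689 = 4134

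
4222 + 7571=11793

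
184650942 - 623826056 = -439175114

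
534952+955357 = 1490309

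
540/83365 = 108/16673 ≈ 0.00648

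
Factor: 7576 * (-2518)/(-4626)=2^3 * 3^(-2) * 257^(-1) * 947^1 * 1259^1=9538184/2313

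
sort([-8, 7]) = [-8, 7]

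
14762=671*22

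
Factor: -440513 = -1*373^1*1181^1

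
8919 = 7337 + 1582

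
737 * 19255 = 14190935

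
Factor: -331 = -1*331^1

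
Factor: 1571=1571^1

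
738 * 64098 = 47304324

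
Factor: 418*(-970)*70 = -1*2^3*5^2*7^1*11^1*19^1*97^1 = -28382200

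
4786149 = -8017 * (-597)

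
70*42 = 2940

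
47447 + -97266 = -49819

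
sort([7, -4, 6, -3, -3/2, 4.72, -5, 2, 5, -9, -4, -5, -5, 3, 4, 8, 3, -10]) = [-10, -9, -5, -5, -5, -4, -4, -3, -3/2, 2, 3, 3, 4, 4.72, 5, 6, 7, 8]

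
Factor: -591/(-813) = 197^1*271^(-1) = 197/271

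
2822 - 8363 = -5541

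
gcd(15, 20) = 5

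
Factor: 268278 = 2^1*3^1*61^1*733^1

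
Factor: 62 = 2^1 * 31^1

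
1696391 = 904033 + 792358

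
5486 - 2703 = 2783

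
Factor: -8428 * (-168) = 2^5 * 3^1 * 7^3 * 43^1 = 1415904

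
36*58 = 2088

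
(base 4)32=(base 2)1110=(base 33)e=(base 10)14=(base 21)e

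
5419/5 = 1083 + 4/5 = 1083.80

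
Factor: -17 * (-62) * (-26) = -1 * 2^2 * 13^1 * 17^1 * 31^1 = -27404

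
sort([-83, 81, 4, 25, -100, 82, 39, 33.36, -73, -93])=[-100, -93, -83, -73, 4, 25, 33.36, 39, 81, 82]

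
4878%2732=2146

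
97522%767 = 113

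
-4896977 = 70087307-74984284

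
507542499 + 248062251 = 755604750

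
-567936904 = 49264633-617201537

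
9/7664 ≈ 0.00117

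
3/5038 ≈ 0.000595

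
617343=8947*69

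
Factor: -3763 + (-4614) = -1*8377^1 = -8377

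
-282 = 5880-6162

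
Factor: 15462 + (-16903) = -1*11^1*131^1 = -1441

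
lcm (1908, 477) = 1908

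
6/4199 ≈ 0.00143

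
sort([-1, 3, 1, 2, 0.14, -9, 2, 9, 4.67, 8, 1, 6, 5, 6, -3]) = [-9, -3, -1, 0.14, 1, 1, 2, 2, 3, 4.67, 5, 6, 6, 8, 9]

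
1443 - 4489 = -3046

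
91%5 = 1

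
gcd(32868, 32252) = 44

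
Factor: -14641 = -1 * 11^4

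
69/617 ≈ 0.112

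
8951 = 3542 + 5409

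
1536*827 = 1270272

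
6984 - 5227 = 1757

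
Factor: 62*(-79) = -1*2^1*31^1*79^1 = -4898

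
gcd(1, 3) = 1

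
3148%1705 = 1443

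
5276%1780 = 1716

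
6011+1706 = 7717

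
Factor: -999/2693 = -1*3^3*37^1*2693^(-1) 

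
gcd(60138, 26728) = 6682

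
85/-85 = -1 = -1.00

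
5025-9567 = -4542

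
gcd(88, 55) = 11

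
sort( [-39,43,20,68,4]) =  [-39,4,20,43,68]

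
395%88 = 43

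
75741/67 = 1130 + 31/67 ≈ 1130.46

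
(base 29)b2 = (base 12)229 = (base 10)321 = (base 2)101000001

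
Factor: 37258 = 2^1 * 13^1 * 1433^1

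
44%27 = 17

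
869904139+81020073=950924212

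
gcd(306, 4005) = 9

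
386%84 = 50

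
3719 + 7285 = 11004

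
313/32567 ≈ 0.00961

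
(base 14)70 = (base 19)53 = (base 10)98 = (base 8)142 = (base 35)2s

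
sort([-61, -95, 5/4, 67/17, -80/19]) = [-95, -61, -80/19, 5/4, 67/17]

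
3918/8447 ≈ 0.464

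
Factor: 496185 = 3^1*5^1*19^1*1741^1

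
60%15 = 0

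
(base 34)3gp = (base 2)111111000101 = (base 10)4037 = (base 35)3ac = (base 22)87b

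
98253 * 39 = 3831867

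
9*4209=37881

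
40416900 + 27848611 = 68265511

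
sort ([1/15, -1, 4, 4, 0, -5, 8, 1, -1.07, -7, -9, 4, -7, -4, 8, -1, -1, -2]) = [-9, -7, -7, -5, -4, -2, -1.07, -1, -1, -1, 0, 1/15, 1, 4, 4, 4, 8, 8]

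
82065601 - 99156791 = -17091190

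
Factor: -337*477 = -1*3^2*53^1*337^1 = -160749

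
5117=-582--5699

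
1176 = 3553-2377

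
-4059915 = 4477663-8537578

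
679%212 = 43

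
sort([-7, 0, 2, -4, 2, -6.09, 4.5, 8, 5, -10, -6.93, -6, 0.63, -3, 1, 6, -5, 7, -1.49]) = [-10, -7, -6.93, -6.09, -6, -5, -4, -3, -1.49, 0, 0.63, 1, 2, 2, 4.5, 5, 6, 7, 8]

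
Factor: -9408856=-1 * 2^3 * 563^1 * 2089^1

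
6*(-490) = -2940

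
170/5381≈0.0316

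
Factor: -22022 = -1*2^1*7^1*11^2*13^1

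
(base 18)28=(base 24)1k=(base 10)44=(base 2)101100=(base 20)24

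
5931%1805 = 516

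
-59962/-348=29981/174 ≈ 172.30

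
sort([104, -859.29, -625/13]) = [-859.29, -625/13, 104]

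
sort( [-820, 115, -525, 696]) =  [-820, -525, 115, 696]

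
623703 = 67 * 9309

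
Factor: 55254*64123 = 2^1*3^1*9209^1*64123^1 = 3543052242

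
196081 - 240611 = -44530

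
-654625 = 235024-889649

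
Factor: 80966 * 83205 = 2^1 * 3^2 * 5^1 * 43^2 * 40483^1 = 6736776030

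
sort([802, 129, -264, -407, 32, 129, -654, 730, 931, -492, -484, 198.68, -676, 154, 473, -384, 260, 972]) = [-676, -654, -492, -484, -407, -384, -264, 32, 129, 129, 154, 198.68, 260, 473, 730, 802, 931, 972]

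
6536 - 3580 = 2956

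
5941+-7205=-1264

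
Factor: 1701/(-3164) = -1*2^(-2)*3^5*113^(-1) = -243/452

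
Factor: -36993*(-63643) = 3^1*11^1*19^1*31^1*59^1*2053^1 = 2354345499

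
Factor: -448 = -1*2^6*7^1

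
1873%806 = 261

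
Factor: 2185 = 5^1 * 19^1 * 23^1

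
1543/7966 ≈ 0.194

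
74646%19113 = 17307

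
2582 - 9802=-7220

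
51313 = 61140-9827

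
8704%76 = 40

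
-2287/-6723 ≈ 0.340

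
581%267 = 47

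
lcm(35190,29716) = 1337220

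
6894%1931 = 1101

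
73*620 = 45260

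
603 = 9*67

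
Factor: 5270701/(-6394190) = -1*2^(-1)*5^(-1)*11^(-1)*58129^(-1)*5270701^1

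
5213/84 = 62 + 5/84 ≈ 62.06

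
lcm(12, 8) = 24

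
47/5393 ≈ 0.00872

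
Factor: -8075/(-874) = 2^(-1)*5^2*17^1*23^(-1) = 425/46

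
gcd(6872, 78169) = 859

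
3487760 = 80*43597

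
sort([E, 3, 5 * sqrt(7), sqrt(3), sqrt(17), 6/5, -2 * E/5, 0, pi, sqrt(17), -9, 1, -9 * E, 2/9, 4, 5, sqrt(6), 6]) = [-9 * E, -9, -2 * E/5, 0, 2/9, 1, 6/5, sqrt(3), sqrt(6), E, 3, pi, 4, sqrt(17), sqrt(17), 5, 6, 5 * sqrt(7)]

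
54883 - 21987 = 32896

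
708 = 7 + 701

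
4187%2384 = 1803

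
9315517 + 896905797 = 906221314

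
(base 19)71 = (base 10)134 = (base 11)112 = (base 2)10000110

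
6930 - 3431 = 3499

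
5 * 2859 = 14295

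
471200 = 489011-17811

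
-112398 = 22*(-5109)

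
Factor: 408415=5^1*7^2*1667^1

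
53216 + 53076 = 106292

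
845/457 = 1 + 388/457 ≈ 1.85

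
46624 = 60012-13388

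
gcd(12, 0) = 12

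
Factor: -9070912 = -1*2^6*271^1*523^1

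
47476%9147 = 1741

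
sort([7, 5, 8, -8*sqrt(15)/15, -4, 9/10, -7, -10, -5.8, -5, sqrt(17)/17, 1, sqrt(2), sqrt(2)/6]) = [-10, -7, -5.8, -5, -4, -8*sqrt(15)/15, sqrt(2)/6, sqrt(17)/17, 9/10, 1, sqrt(2), 5, 7, 8]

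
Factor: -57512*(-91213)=2^3*7^1*13^1*53^1*79^1*1721^1=5245842056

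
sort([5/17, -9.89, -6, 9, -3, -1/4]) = [-9.89, -6, -3, -1/4, 5/17, 9]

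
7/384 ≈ 0.0182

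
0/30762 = 0 = 0.00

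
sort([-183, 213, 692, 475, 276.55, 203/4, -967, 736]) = [-967, -183, 203/4, 213, 276.55, 475, 692, 736]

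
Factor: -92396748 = -1*2^2*3^1*7699729^1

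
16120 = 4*4030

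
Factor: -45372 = -1*2^2*3^1*19^1*199^1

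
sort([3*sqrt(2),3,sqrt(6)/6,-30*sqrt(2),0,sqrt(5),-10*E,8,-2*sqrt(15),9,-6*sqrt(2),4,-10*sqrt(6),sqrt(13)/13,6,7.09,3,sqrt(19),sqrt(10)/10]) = [-30*sqrt(2),-10*E,-10*sqrt(6),-6*sqrt(2),-2*sqrt(15),0,sqrt(13)/13,sqrt(10)/10,sqrt(6)/6,sqrt(5),3,3,4,3*sqrt(2),sqrt(19),6,7.09,8,9]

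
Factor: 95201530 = 2^1*5^1*17^1*227^1*2467^1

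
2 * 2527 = 5054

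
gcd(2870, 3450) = 10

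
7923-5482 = 2441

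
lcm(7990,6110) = 103870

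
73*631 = 46063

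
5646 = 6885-1239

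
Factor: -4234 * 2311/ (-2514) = 3^ (-1) * 29^1 * 73^1 * 419^ (-1) * 2311^1 = 4892387/1257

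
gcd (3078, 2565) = 513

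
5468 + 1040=6508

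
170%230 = 170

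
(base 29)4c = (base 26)4o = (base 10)128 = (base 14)92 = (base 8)200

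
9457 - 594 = 8863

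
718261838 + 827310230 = 1545572068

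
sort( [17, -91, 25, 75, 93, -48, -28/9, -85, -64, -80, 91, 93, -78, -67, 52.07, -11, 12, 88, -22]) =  [-91, -85, -80, -78, -67, -64, -48, -22, -11, -28/9, 12, 17, 25, 52.07, 75, 88, 91, 93, 93]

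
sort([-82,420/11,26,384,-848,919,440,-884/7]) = [-848,-884/7,-82,26,420/11,384,440,919]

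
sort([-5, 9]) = [-5, 9]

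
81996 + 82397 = 164393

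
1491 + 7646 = 9137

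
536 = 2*268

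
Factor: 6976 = 2^6 * 109^1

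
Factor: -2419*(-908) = 2^2*41^1*59^1*227^1 = 2196452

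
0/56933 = 0 = 0.00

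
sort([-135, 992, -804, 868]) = [-804, -135, 868, 992]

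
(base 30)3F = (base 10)105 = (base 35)30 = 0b1101001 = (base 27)3O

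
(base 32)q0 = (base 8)1500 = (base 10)832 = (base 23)1d4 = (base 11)697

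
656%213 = 17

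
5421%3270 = 2151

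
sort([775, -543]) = [-543, 775]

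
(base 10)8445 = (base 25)dck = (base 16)20fd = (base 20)1125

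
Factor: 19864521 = 3^7*31^1*293^1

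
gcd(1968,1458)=6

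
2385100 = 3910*610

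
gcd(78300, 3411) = 9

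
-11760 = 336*(-35)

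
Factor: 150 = 2^1*3^1*5^2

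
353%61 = 48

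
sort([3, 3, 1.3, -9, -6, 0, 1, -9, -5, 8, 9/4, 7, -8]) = [-9, -9, -8, -6, -5, 0, 1, 1.3, 9/4, 3, 3, 7, 8]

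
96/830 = 48/415 ≈ 0.116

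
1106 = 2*553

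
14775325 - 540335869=-525560544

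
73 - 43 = 30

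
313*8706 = 2724978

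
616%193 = 37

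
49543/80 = 619 + 23/80 ≈ 619.29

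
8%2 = 0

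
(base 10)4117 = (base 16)1015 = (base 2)1000000010101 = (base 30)4h7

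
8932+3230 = 12162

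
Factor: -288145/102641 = -1*5^1*7^(-1)*13^2*43^(-1) = -845/301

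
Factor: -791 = -1 * 7^1 * 113^1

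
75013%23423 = 4744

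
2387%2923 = 2387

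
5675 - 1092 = 4583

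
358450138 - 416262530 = -57812392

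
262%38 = 34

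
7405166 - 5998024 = 1407142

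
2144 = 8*268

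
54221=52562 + 1659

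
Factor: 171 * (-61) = -1 * 3^2 * 19^1 * 61^1 = -10431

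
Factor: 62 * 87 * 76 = 2^3 * 3^1 * 19^1 * 29^1 * 31^1 = 409944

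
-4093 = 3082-7175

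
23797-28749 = -4952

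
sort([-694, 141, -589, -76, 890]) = [-694, -589, -76, 141, 890]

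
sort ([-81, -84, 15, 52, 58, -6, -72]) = [-84, -81, -72, -6, 15, 52, 58]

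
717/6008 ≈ 0.119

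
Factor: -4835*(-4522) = 2^1*5^1*7^1*17^1*19^1*967^1 = 21863870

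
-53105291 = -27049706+-26055585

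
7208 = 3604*2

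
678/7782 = 113/1297 ≈ 0.0871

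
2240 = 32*70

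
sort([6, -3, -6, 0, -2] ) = [-6, -3, -2, 0, 6] 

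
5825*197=1147525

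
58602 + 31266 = 89868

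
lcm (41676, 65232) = 1500336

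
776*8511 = 6604536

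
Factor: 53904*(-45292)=-1*2^6*3^1*13^2*67^1*1123^1=-2441419968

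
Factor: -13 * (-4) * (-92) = -1 * 2^4 * 13^1 * 23^1 = -4784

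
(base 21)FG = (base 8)513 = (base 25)D6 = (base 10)331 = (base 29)BC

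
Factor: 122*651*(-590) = -1*2^2*3^1*5^1*7^1*31^1*59^1*61^1 = -46858980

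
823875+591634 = 1415509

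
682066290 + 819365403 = 1501431693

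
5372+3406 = 8778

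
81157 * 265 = 21506605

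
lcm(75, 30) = 150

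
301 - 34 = 267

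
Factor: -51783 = -1*3^1*41^1*421^1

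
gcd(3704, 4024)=8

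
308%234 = 74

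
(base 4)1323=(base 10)123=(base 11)102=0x7b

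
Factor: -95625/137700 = -1 * 2^ (-2) * 3^ (-2) * 5^2 = -25/36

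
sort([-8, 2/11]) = [-8, 2/11]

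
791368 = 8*98921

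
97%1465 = 97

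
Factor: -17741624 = -1 * 2^3 * 751^1 * 2953^1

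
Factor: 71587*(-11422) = -1*2^1*17^1*4211^1*5711^1 = -817666714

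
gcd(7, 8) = 1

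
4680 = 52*90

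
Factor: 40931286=2^1 * 3^1 * 11^1 * 620171^1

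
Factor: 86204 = 2^2*23^1*937^1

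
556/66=8+14/33 ≈ 8.42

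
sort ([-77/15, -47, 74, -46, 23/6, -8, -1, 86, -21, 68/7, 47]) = [-47, -46, -21, -8, -77/15, -1, 23/6, 68/7, 47, 74, 86]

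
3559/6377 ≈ 0.558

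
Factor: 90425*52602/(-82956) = -1*2^(-1)*5^2*11^1*31^(-1)*223^(-1)*797^1*3617^1 = -792755975/13826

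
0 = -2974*0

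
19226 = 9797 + 9429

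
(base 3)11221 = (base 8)205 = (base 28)4l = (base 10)133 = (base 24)5d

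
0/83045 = 0 = 0.00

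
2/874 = 1/437 ≈ 0.00229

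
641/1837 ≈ 0.349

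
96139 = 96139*1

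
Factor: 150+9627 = 3^1 * 3259^1 = 9777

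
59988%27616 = 4756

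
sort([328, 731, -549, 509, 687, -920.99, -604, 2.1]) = [-920.99, -604, -549, 2.1, 328, 509, 687, 731]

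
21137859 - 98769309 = -77631450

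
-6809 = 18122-24931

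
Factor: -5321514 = -1 * 2^1 * 3^1 * 11^1 * 80629^1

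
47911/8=5988 + 7/8 ≈ 5988.88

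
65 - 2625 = -2560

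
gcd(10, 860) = 10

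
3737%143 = 19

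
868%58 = 56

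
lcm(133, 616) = 11704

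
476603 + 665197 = 1141800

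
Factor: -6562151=-1 * 2273^1 * 2887^1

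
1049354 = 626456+422898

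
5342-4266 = 1076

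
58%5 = 3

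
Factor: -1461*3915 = -1*3^4*5^1*29^1*487^1 = -5719815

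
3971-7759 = -3788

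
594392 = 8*74299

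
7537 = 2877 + 4660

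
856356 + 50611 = 906967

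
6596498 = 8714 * 757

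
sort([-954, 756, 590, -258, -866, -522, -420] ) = [-954, -866, -522, -420, -258, 590, 756] 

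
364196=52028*7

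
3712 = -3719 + 7431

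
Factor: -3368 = -1 * 2^3 * 421^1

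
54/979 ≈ 0.0552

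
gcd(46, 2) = 2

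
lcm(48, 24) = 48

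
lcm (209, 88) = 1672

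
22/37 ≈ 0.595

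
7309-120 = 7189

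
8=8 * 1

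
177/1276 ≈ 0.139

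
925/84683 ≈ 0.0109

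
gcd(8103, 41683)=73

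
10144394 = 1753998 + 8390396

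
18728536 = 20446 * 916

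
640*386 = 247040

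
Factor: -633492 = -1*2^2*3^2*17597^1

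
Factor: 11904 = 2^7 * 3^1 * 31^1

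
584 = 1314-730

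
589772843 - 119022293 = 470750550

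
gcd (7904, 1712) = 16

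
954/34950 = 159/5825 ≈ 0.0273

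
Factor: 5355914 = 2^1 * 977^1 * 2741^1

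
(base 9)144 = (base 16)79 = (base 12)a1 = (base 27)4d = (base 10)121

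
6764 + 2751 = 9515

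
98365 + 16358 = 114723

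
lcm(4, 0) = 0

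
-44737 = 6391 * (-7)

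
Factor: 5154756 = 2^2 * 3^1 * 429563^1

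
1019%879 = 140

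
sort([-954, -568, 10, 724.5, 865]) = [-954, -568, 10, 724.5, 865]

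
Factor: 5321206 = 2^1*11^1*241873^1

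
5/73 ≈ 0.0685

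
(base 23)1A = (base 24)19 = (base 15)23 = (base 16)21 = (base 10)33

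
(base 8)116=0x4e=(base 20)3i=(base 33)2c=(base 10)78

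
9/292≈0.0308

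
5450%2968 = 2482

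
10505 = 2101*5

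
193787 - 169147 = 24640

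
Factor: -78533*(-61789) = 7^3*13^2*97^1*863^1 = 4852475537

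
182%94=88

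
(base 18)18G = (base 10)484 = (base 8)744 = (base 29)GK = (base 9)587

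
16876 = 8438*2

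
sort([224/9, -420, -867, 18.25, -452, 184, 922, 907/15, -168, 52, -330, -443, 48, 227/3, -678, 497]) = [-867, -678, -452, -443, -420, -330, -168, 18.25, 224/9, 48, 52, 907/15, 227/3, 184, 497, 922]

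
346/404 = 173/202≈0.856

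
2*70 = 140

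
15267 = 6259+9008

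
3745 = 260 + 3485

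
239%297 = 239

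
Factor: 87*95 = 3^1*5^1*19^1*29^1 = 8265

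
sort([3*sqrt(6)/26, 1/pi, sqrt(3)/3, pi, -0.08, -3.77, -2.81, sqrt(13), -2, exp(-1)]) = [-3.77, -2.81, -2, -0.08, 3*sqrt(6)/26, 1/pi, exp(-1), sqrt(3)/3, pi, sqrt(13)]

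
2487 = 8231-5744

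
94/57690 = 47/28845 ≈ 0.00163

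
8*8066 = 64528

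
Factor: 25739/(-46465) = -1*5^(-1)*7^1*3677^1*9293^(-1)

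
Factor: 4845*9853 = 3^1*5^1*17^1*19^1*59^1*167^1 = 47737785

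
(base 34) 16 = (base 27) 1d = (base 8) 50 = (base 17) 26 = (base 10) 40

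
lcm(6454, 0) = 0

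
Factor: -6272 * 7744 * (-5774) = 2^14 * 7^2 * 11^2 * 2887^1 = 280445304832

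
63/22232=9/3176 ≈ 0.00283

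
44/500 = 11/125 = 0.088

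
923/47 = 19 + 30/47≈19.64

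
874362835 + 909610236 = 1783973071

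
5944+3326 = 9270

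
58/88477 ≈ 0.000656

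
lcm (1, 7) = 7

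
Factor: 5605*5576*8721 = 2^3*3^3*5^1*17^2*19^2*41^1*59^1 = 272561599080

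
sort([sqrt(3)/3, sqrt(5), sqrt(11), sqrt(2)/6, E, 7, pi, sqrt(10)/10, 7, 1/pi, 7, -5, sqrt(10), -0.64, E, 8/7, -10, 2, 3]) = [-10, -5, -0.64, sqrt(2)/6, sqrt(10)/10, 1/pi, sqrt(3)/3, 8/7, 2, sqrt(5), E, E, 3, pi, sqrt(10), sqrt(11), 7, 7, 7]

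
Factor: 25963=7^1*3709^1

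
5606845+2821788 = 8428633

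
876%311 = 254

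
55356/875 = 7908/125 ≈ 63.26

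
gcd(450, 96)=6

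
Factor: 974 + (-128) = 2^1 * 3^2 * 47^1 = 846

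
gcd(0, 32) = 32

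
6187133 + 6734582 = 12921715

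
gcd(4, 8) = 4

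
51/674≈0.0757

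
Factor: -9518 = -1*2^1*4759^1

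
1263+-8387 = -7124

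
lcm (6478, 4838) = 382202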